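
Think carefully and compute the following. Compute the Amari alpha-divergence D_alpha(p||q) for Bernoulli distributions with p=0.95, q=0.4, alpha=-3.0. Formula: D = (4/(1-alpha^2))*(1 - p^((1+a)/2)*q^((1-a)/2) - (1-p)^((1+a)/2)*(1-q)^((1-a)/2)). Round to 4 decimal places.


Amari alpha-divergence:
D = (4/(1-alpha^2))*(1 - p^((1+a)/2)*q^((1-a)/2) - (1-p)^((1+a)/2)*(1-q)^((1-a)/2)).
alpha = -3.0, p = 0.95, q = 0.4.
e1 = (1+alpha)/2 = -1.0, e2 = (1-alpha)/2 = 2.0.
t1 = p^e1 * q^e2 = 0.95^-1.0 * 0.4^2.0 = 0.168421.
t2 = (1-p)^e1 * (1-q)^e2 = 0.05^-1.0 * 0.6^2.0 = 7.2.
4/(1-alpha^2) = -0.5.
D = -0.5*(1 - 0.168421 - 7.2) = 3.1842

3.1842


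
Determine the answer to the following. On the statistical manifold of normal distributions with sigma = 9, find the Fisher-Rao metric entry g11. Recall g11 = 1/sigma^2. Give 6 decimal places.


For the 2-parameter normal family, the Fisher metric has:
  g11 = 1/sigma^2, g22 = 2/sigma^2.
sigma = 9, sigma^2 = 81.
g11 = 0.012346

0.012346


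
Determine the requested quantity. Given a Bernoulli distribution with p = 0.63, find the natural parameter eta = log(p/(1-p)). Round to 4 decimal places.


Natural parameter for Bernoulli: eta = log(p/(1-p)).
p = 0.63, 1-p = 0.37.
p/(1-p) = 1.702703.
eta = log(1.702703) = 0.5322

0.5322


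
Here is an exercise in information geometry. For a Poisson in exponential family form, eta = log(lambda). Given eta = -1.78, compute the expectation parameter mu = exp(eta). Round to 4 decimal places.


Expectation parameter for Poisson exponential family:
mu = exp(eta).
eta = -1.78.
mu = exp(-1.78) = 0.1686

0.1686


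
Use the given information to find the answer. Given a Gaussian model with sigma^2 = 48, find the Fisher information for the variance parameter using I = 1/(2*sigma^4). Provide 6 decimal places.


Fisher information for variance: I(sigma^2) = 1/(2*sigma^4).
sigma^2 = 48, so sigma^4 = 2304.
I = 1/(2*2304) = 1/4608 = 0.000217

0.000217


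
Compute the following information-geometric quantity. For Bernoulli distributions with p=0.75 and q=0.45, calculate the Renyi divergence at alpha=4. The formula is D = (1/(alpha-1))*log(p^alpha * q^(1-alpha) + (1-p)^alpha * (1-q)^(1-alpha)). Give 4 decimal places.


Renyi divergence of order alpha between Bernoulli distributions:
D = (1/(alpha-1))*log(p^alpha * q^(1-alpha) + (1-p)^alpha * (1-q)^(1-alpha)).
alpha = 4, p = 0.75, q = 0.45.
p^alpha * q^(1-alpha) = 0.75^4 * 0.45^-3 = 3.472222.
(1-p)^alpha * (1-q)^(1-alpha) = 0.25^4 * 0.55^-3 = 0.023479.
sum = 3.472222 + 0.023479 = 3.495701.
D = (1/3)*log(3.495701) = 0.4172

0.4172


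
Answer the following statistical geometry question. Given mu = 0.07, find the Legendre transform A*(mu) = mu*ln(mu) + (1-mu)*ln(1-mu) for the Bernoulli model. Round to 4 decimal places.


Legendre transform for Bernoulli:
A*(mu) = mu*log(mu) + (1-mu)*log(1-mu).
mu = 0.07, 1-mu = 0.93.
mu*log(mu) = 0.07*log(0.07) = -0.186148.
(1-mu)*log(1-mu) = 0.93*log(0.93) = -0.067491.
A* = -0.186148 + -0.067491 = -0.2536

-0.2536


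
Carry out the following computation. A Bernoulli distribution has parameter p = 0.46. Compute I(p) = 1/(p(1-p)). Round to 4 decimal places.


For Bernoulli(p), Fisher information is I(p) = 1/(p*(1-p)).
p = 0.46, 1-p = 0.54.
p*(1-p) = 0.2484.
I(p) = 1/0.2484 = 4.0258

4.0258


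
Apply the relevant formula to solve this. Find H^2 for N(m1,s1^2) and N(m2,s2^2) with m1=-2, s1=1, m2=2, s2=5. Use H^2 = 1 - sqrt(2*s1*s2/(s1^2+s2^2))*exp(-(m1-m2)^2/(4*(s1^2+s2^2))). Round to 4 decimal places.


Squared Hellinger distance for Gaussians:
H^2 = 1 - sqrt(2*s1*s2/(s1^2+s2^2)) * exp(-(m1-m2)^2/(4*(s1^2+s2^2))).
s1^2 = 1, s2^2 = 25, s1^2+s2^2 = 26.
sqrt(2*1*5/(26)) = 0.620174.
(m1-m2)^2 = (-4)^2 = 16.
exp(-16/(4*26)) = exp(-0.153846) = 0.857404.
H^2 = 1 - 0.620174*0.857404 = 0.4683

0.4683


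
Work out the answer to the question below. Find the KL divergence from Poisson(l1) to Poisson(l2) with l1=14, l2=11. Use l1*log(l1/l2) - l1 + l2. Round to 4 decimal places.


KL divergence for Poisson:
KL = l1*log(l1/l2) - l1 + l2.
l1 = 14, l2 = 11.
log(14/11) = 0.241162.
l1*log(l1/l2) = 14 * 0.241162 = 3.376269.
KL = 3.376269 - 14 + 11 = 0.3763

0.3763


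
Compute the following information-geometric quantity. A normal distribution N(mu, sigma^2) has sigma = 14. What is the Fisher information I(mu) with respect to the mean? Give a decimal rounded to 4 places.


The Fisher information for the mean of a normal distribution is I(mu) = 1/sigma^2.
sigma = 14, so sigma^2 = 196.
I(mu) = 1/196 = 0.0051

0.0051


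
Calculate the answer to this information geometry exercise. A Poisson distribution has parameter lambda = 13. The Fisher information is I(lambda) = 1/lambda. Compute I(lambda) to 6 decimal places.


Fisher information for Poisson: I(lambda) = 1/lambda.
lambda = 13.
I(lambda) = 1/13 = 0.076923

0.076923


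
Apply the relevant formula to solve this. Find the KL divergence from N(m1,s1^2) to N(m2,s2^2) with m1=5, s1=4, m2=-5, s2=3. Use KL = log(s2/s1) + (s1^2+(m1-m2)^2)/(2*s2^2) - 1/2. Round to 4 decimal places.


KL divergence between normal distributions:
KL = log(s2/s1) + (s1^2 + (m1-m2)^2)/(2*s2^2) - 1/2.
log(3/4) = -0.287682.
(4^2 + (5--5)^2)/(2*3^2) = (16 + 100)/18 = 6.444444.
KL = -0.287682 + 6.444444 - 0.5 = 5.6568

5.6568


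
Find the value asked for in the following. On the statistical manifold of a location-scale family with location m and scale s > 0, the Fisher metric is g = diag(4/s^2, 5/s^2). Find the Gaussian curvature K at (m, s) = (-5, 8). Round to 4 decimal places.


The metric has the form g = (A dm^2 + B ds^2)/s^2 with A = 4, B = 5.
Substitute u = sqrt(A/B)*m: g = B*(du^2 + ds^2)/s^2, i.e. B times the
Poincare upper half-plane metric, which has constant Gaussian curvature -1.
Scaling a 2D metric by a constant c divides the Gaussian curvature by c,
so K = -1/B = -1/(5) = -0.2000 everywhere (the point (m, s) = (-5, 8) is irrelevant:
the curvature is constant).
The requested Gaussian curvature is K = -0.2000.

-0.2000


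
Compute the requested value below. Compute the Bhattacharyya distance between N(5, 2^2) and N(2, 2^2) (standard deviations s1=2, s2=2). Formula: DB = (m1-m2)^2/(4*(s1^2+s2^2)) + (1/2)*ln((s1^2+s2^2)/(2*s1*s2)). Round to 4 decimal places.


Bhattacharyya distance between two Gaussians:
DB = (m1-m2)^2/(4*(s1^2+s2^2)) + (1/2)*ln((s1^2+s2^2)/(2*s1*s2)).
(m1-m2)^2 = (3)^2 = 9.
s1^2+s2^2 = 4 + 4 = 8.
term1 = 9/32 = 0.28125.
term2 = 0.5*ln(8/8.0) = 0.0.
DB = 0.28125 + 0.0 = 0.2813

0.2813


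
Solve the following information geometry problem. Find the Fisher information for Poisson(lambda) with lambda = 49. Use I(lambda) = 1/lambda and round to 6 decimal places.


Fisher information for Poisson: I(lambda) = 1/lambda.
lambda = 49.
I(lambda) = 1/49 = 0.020408

0.020408


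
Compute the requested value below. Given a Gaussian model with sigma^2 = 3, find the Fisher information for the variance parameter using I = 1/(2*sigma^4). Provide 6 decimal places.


Fisher information for variance: I(sigma^2) = 1/(2*sigma^4).
sigma^2 = 3, so sigma^4 = 9.
I = 1/(2*9) = 1/18 = 0.055556

0.055556


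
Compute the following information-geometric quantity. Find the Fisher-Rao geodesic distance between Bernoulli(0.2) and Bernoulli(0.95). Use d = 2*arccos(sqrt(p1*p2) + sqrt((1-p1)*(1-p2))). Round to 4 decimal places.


Geodesic distance on Bernoulli manifold:
d(p1,p2) = 2*arccos(sqrt(p1*p2) + sqrt((1-p1)*(1-p2))).
sqrt(p1*p2) = sqrt(0.2*0.95) = 0.43589.
sqrt((1-p1)*(1-p2)) = sqrt(0.8*0.05) = 0.2.
arg = 0.43589 + 0.2 = 0.63589.
d = 2*arccos(0.63589) = 1.7633

1.7633


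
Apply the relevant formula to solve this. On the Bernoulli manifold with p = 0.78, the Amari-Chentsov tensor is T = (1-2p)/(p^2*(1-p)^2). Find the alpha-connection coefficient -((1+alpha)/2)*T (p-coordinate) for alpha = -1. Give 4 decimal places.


Skewness (Amari-Chentsov) tensor: T = (1-2p)/(p^2*(1-p)^2).
p = 0.78, 1-2p = -0.56, p^2 = 0.6084, (1-p)^2 = 0.0484.
T = -0.56/(0.6084 * 0.0484) = -19.017502.
In the p-coordinate, Gamma^(alpha) = Gamma^(0) - (alpha/2)*T with Gamma^(0) = (1/2)*g'(p) = -T/2,
so Gamma^(alpha) = -((1+alpha)/2)*T.
alpha = -1, -(1+alpha)/2 = 0.0.
Gamma = 0.0 * -19.017502 = 0.0000

0.0000


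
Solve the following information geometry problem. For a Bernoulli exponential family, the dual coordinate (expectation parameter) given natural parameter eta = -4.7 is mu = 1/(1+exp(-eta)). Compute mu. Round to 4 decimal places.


Dual coordinate (expectation parameter) for Bernoulli:
mu = 1/(1+exp(-eta)).
eta = -4.7.
exp(-eta) = exp(4.7) = 109.947172.
mu = 1/(1+109.947172) = 0.0090

0.0090


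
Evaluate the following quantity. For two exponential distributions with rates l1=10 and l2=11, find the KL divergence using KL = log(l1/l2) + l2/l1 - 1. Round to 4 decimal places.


KL divergence for exponential family:
KL = log(l1/l2) + l2/l1 - 1.
log(10/11) = -0.09531.
11/10 = 1.1.
KL = -0.09531 + 1.1 - 1 = 0.0047

0.0047


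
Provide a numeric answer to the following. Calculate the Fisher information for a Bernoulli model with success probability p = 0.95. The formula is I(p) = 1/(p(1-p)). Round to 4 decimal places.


For Bernoulli(p), Fisher information is I(p) = 1/(p*(1-p)).
p = 0.95, 1-p = 0.05.
p*(1-p) = 0.0475.
I(p) = 1/0.0475 = 21.0526

21.0526


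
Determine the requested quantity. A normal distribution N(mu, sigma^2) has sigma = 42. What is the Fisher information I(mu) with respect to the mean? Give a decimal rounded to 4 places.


The Fisher information for the mean of a normal distribution is I(mu) = 1/sigma^2.
sigma = 42, so sigma^2 = 1764.
I(mu) = 1/1764 = 0.0006

0.0006


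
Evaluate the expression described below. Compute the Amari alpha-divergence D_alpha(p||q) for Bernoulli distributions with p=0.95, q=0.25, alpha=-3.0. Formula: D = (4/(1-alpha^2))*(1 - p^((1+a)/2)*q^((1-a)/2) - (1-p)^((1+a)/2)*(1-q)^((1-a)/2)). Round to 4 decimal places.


Amari alpha-divergence:
D = (4/(1-alpha^2))*(1 - p^((1+a)/2)*q^((1-a)/2) - (1-p)^((1+a)/2)*(1-q)^((1-a)/2)).
alpha = -3.0, p = 0.95, q = 0.25.
e1 = (1+alpha)/2 = -1.0, e2 = (1-alpha)/2 = 2.0.
t1 = p^e1 * q^e2 = 0.95^-1.0 * 0.25^2.0 = 0.065789.
t2 = (1-p)^e1 * (1-q)^e2 = 0.05^-1.0 * 0.75^2.0 = 11.25.
4/(1-alpha^2) = -0.5.
D = -0.5*(1 - 0.065789 - 11.25) = 5.1579

5.1579


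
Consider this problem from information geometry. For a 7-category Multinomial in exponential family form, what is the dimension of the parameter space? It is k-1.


Exponential family dimension calculation:
For Multinomial with k=7 categories, dim = k-1 = 6.

6


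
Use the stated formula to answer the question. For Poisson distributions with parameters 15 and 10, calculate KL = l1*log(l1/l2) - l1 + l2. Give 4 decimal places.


KL divergence for Poisson:
KL = l1*log(l1/l2) - l1 + l2.
l1 = 15, l2 = 10.
log(15/10) = 0.405465.
l1*log(l1/l2) = 15 * 0.405465 = 6.081977.
KL = 6.081977 - 15 + 10 = 1.0820

1.0820


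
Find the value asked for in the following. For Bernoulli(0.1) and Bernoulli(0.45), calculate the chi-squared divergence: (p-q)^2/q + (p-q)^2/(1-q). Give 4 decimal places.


Chi-squared divergence between Bernoulli distributions:
chi^2 = (p-q)^2/q + (p-q)^2/(1-q).
p = 0.1, q = 0.45, p-q = -0.35.
(p-q)^2 = 0.1225.
term1 = 0.1225/0.45 = 0.272222.
term2 = 0.1225/0.55 = 0.222727.
chi^2 = 0.272222 + 0.222727 = 0.4949

0.4949


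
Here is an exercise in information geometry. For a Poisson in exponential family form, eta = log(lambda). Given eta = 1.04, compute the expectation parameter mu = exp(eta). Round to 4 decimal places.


Expectation parameter for Poisson exponential family:
mu = exp(eta).
eta = 1.04.
mu = exp(1.04) = 2.8292

2.8292


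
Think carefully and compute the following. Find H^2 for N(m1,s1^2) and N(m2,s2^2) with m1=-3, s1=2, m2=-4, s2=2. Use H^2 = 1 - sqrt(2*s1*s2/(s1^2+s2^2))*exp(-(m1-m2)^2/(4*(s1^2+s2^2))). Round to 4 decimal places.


Squared Hellinger distance for Gaussians:
H^2 = 1 - sqrt(2*s1*s2/(s1^2+s2^2)) * exp(-(m1-m2)^2/(4*(s1^2+s2^2))).
s1^2 = 4, s2^2 = 4, s1^2+s2^2 = 8.
sqrt(2*2*2/(8)) = 1.0.
(m1-m2)^2 = (1)^2 = 1.
exp(-1/(4*8)) = exp(-0.03125) = 0.969233.
H^2 = 1 - 1.0*0.969233 = 0.0308

0.0308


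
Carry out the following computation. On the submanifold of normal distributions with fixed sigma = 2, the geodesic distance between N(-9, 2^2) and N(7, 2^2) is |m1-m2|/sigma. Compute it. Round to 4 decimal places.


On the fixed-variance normal subfamily, geodesic distance = |m1-m2|/sigma.
|-9 - 7| = 16.
sigma = 2.
d = 16/2 = 8.0000

8.0000


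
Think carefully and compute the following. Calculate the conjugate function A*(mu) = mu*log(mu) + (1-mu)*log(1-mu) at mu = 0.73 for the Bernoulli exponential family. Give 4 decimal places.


Legendre transform for Bernoulli:
A*(mu) = mu*log(mu) + (1-mu)*log(1-mu).
mu = 0.73, 1-mu = 0.27.
mu*log(mu) = 0.73*log(0.73) = -0.229739.
(1-mu)*log(1-mu) = 0.27*log(0.27) = -0.35352.
A* = -0.229739 + -0.35352 = -0.5833

-0.5833


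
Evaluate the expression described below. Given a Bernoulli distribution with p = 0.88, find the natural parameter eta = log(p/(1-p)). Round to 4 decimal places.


Natural parameter for Bernoulli: eta = log(p/(1-p)).
p = 0.88, 1-p = 0.12.
p/(1-p) = 7.333333.
eta = log(7.333333) = 1.9924

1.9924


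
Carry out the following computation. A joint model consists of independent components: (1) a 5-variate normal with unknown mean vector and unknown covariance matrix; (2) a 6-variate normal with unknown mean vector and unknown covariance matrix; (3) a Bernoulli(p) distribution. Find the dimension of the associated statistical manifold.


The dimension of a statistical manifold equals the number of free
(independent) real parameters of the model. For a product of independent
blocks the parameter counts add.
- 5-variate normal: 5 (mean) + 5*6/2 = 15 (symmetric covariance) = 20.
- 6-variate normal: 6 (mean) + 6*7/2 = 21 (symmetric covariance) = 27.
- Bernoulli (p): 1.
Total = 20 + 27 + 1 = 48.
Dimension = 48

48


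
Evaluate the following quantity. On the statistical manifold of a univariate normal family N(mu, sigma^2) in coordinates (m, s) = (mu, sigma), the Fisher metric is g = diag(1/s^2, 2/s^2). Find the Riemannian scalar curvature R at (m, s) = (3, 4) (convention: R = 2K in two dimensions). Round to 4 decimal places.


The metric has the form g = (A dm^2 + B ds^2)/s^2 with A = 1, B = 2.
Substitute u = sqrt(A/B)*m: g = B*(du^2 + ds^2)/s^2, i.e. B times the
Poincare upper half-plane metric, which has constant Gaussian curvature -1.
Scaling a 2D metric by a constant c divides the Gaussian curvature by c,
so K = -1/B = -1/(2) = -0.5000 everywhere (the point (m, s) = (3, 4) is irrelevant:
the curvature is constant).
Scalar curvature in dimension 2: R = 2K = -2/(2) = -1.0000.

-1.0000


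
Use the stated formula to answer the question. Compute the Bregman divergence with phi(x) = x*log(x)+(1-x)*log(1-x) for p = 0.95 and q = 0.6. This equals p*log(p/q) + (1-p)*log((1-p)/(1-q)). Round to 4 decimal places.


Bregman divergence with negative entropy generator:
D = p*log(p/q) + (1-p)*log((1-p)/(1-q)).
p = 0.95, q = 0.6.
p*log(p/q) = 0.95*log(0.95/0.6) = 0.436556.
(1-p)*log((1-p)/(1-q)) = 0.05*log(0.05/0.4) = -0.103972.
D = 0.436556 + -0.103972 = 0.3326

0.3326


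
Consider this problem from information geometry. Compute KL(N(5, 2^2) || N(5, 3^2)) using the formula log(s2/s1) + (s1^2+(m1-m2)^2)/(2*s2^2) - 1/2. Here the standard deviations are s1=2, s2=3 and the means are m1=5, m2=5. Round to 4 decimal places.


KL divergence between normal distributions:
KL = log(s2/s1) + (s1^2 + (m1-m2)^2)/(2*s2^2) - 1/2.
log(3/2) = 0.405465.
(2^2 + (5-5)^2)/(2*3^2) = (4 + 0)/18 = 0.222222.
KL = 0.405465 + 0.222222 - 0.5 = 0.1277

0.1277


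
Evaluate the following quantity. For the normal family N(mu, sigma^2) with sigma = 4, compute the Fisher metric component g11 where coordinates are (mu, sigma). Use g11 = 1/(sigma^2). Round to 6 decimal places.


For the 2-parameter normal family, the Fisher metric has:
  g11 = 1/sigma^2, g22 = 2/sigma^2.
sigma = 4, sigma^2 = 16.
g11 = 0.062500

0.062500


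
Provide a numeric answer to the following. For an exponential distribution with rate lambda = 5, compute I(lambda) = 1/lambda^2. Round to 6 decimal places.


Fisher information for exponential: I(lambda) = 1/lambda^2.
lambda = 5, lambda^2 = 25.
I = 1/25 = 0.040000

0.040000


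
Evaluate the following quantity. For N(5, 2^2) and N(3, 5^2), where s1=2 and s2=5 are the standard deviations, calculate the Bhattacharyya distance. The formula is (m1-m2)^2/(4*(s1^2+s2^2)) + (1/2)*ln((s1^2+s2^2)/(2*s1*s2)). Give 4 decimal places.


Bhattacharyya distance between two Gaussians:
DB = (m1-m2)^2/(4*(s1^2+s2^2)) + (1/2)*ln((s1^2+s2^2)/(2*s1*s2)).
(m1-m2)^2 = (2)^2 = 4.
s1^2+s2^2 = 4 + 25 = 29.
term1 = 4/116 = 0.034483.
term2 = 0.5*ln(29/20.0) = 0.185782.
DB = 0.034483 + 0.185782 = 0.2203

0.2203


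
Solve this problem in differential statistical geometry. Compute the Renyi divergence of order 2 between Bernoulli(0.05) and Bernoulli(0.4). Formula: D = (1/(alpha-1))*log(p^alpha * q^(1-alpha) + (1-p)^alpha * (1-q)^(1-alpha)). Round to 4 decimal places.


Renyi divergence of order alpha between Bernoulli distributions:
D = (1/(alpha-1))*log(p^alpha * q^(1-alpha) + (1-p)^alpha * (1-q)^(1-alpha)).
alpha = 2, p = 0.05, q = 0.4.
p^alpha * q^(1-alpha) = 0.05^2 * 0.4^-1 = 0.00625.
(1-p)^alpha * (1-q)^(1-alpha) = 0.95^2 * 0.6^-1 = 1.504167.
sum = 0.00625 + 1.504167 = 1.510417.
D = (1/1)*log(1.510417) = 0.4124

0.4124


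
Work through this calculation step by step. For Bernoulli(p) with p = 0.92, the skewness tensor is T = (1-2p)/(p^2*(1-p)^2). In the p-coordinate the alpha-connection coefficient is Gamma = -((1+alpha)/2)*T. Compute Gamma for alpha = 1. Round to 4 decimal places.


Skewness (Amari-Chentsov) tensor: T = (1-2p)/(p^2*(1-p)^2).
p = 0.92, 1-2p = -0.84, p^2 = 0.8464, (1-p)^2 = 0.0064.
T = -0.84/(0.8464 * 0.0064) = -155.068526.
In the p-coordinate, Gamma^(alpha) = Gamma^(0) - (alpha/2)*T with Gamma^(0) = (1/2)*g'(p) = -T/2,
so Gamma^(alpha) = -((1+alpha)/2)*T.
alpha = 1, -(1+alpha)/2 = -1.0.
Gamma = -1.0 * -155.068526 = 155.0685

155.0685


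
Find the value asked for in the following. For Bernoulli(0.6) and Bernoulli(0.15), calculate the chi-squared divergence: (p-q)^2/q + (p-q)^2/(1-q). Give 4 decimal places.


Chi-squared divergence between Bernoulli distributions:
chi^2 = (p-q)^2/q + (p-q)^2/(1-q).
p = 0.6, q = 0.15, p-q = 0.45.
(p-q)^2 = 0.2025.
term1 = 0.2025/0.15 = 1.35.
term2 = 0.2025/0.85 = 0.238235.
chi^2 = 1.35 + 0.238235 = 1.5882

1.5882


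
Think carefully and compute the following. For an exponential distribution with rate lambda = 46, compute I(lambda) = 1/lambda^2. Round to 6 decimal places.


Fisher information for exponential: I(lambda) = 1/lambda^2.
lambda = 46, lambda^2 = 2116.
I = 1/2116 = 0.000473

0.000473


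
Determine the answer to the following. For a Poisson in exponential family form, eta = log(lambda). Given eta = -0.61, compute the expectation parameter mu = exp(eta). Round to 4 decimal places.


Expectation parameter for Poisson exponential family:
mu = exp(eta).
eta = -0.61.
mu = exp(-0.61) = 0.5434

0.5434


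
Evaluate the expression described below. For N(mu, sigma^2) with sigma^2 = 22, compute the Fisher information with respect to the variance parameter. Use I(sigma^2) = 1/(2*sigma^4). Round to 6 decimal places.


Fisher information for variance: I(sigma^2) = 1/(2*sigma^4).
sigma^2 = 22, so sigma^4 = 484.
I = 1/(2*484) = 1/968 = 0.001033

0.001033


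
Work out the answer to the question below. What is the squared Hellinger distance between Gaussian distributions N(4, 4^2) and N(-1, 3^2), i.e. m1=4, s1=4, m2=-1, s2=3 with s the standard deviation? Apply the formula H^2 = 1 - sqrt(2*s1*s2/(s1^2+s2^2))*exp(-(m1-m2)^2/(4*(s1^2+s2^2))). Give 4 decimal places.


Squared Hellinger distance for Gaussians:
H^2 = 1 - sqrt(2*s1*s2/(s1^2+s2^2)) * exp(-(m1-m2)^2/(4*(s1^2+s2^2))).
s1^2 = 16, s2^2 = 9, s1^2+s2^2 = 25.
sqrt(2*4*3/(25)) = 0.979796.
(m1-m2)^2 = (5)^2 = 25.
exp(-25/(4*25)) = exp(-0.25) = 0.778801.
H^2 = 1 - 0.979796*0.778801 = 0.2369

0.2369


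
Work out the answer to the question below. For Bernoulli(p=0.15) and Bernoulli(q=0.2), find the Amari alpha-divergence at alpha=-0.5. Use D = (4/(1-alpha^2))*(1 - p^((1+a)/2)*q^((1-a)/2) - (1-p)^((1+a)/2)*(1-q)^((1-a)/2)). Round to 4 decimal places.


Amari alpha-divergence:
D = (4/(1-alpha^2))*(1 - p^((1+a)/2)*q^((1-a)/2) - (1-p)^((1+a)/2)*(1-q)^((1-a)/2)).
alpha = -0.5, p = 0.15, q = 0.2.
e1 = (1+alpha)/2 = 0.25, e2 = (1-alpha)/2 = 0.75.
t1 = p^e1 * q^e2 = 0.15^0.25 * 0.2^0.75 = 0.186121.
t2 = (1-p)^e1 * (1-q)^e2 = 0.85^0.25 * 0.8^0.75 = 0.812217.
4/(1-alpha^2) = 5.333333.
D = 5.333333*(1 - 0.186121 - 0.812217) = 0.0089

0.0089


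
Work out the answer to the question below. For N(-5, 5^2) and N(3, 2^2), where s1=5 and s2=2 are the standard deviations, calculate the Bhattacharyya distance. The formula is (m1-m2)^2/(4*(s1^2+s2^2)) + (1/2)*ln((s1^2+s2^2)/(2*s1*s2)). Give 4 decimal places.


Bhattacharyya distance between two Gaussians:
DB = (m1-m2)^2/(4*(s1^2+s2^2)) + (1/2)*ln((s1^2+s2^2)/(2*s1*s2)).
(m1-m2)^2 = (-8)^2 = 64.
s1^2+s2^2 = 25 + 4 = 29.
term1 = 64/116 = 0.551724.
term2 = 0.5*ln(29/20.0) = 0.185782.
DB = 0.551724 + 0.185782 = 0.7375

0.7375


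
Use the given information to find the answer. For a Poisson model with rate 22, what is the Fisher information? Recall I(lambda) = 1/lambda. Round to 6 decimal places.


Fisher information for Poisson: I(lambda) = 1/lambda.
lambda = 22.
I(lambda) = 1/22 = 0.045455

0.045455


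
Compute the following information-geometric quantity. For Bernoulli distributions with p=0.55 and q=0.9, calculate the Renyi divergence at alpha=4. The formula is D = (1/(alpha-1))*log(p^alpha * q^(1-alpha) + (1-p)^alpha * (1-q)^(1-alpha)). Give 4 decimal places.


Renyi divergence of order alpha between Bernoulli distributions:
D = (1/(alpha-1))*log(p^alpha * q^(1-alpha) + (1-p)^alpha * (1-q)^(1-alpha)).
alpha = 4, p = 0.55, q = 0.9.
p^alpha * q^(1-alpha) = 0.55^4 * 0.9^-3 = 0.125523.
(1-p)^alpha * (1-q)^(1-alpha) = 0.45^4 * 0.1^-3 = 41.00625.
sum = 0.125523 + 41.00625 = 41.131773.
D = (1/3)*log(41.131773) = 1.2389

1.2389


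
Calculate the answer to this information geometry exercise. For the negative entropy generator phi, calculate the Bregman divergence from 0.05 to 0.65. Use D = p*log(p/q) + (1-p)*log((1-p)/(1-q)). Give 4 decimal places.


Bregman divergence with negative entropy generator:
D = p*log(p/q) + (1-p)*log((1-p)/(1-q)).
p = 0.05, q = 0.65.
p*log(p/q) = 0.05*log(0.05/0.65) = -0.128247.
(1-p)*log((1-p)/(1-q)) = 0.95*log(0.95/0.35) = 0.948602.
D = -0.128247 + 0.948602 = 0.8204

0.8204


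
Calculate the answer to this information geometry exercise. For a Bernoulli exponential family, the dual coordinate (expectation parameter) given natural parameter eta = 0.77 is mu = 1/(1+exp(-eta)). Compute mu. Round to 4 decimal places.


Dual coordinate (expectation parameter) for Bernoulli:
mu = 1/(1+exp(-eta)).
eta = 0.77.
exp(-eta) = exp(-0.77) = 0.463013.
mu = 1/(1+0.463013) = 0.6835

0.6835


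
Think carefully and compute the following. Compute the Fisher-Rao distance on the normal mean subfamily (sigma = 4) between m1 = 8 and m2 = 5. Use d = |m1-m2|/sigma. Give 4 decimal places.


On the fixed-variance normal subfamily, geodesic distance = |m1-m2|/sigma.
|8 - 5| = 3.
sigma = 4.
d = 3/4 = 0.7500

0.7500


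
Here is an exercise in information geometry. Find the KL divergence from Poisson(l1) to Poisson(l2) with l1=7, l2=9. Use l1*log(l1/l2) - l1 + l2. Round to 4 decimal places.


KL divergence for Poisson:
KL = l1*log(l1/l2) - l1 + l2.
l1 = 7, l2 = 9.
log(7/9) = -0.251314.
l1*log(l1/l2) = 7 * -0.251314 = -1.759201.
KL = -1.759201 - 7 + 9 = 0.2408

0.2408


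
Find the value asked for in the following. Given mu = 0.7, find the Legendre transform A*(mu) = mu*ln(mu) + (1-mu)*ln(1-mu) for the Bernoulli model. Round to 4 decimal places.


Legendre transform for Bernoulli:
A*(mu) = mu*log(mu) + (1-mu)*log(1-mu).
mu = 0.7, 1-mu = 0.3.
mu*log(mu) = 0.7*log(0.7) = -0.249672.
(1-mu)*log(1-mu) = 0.3*log(0.3) = -0.361192.
A* = -0.249672 + -0.361192 = -0.6109

-0.6109


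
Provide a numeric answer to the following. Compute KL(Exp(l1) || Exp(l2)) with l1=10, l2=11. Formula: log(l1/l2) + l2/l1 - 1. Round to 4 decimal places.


KL divergence for exponential family:
KL = log(l1/l2) + l2/l1 - 1.
log(10/11) = -0.09531.
11/10 = 1.1.
KL = -0.09531 + 1.1 - 1 = 0.0047

0.0047


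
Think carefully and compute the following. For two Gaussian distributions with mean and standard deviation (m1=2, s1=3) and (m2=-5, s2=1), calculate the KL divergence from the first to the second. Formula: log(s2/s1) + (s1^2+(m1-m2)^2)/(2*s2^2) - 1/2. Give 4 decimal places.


KL divergence between normal distributions:
KL = log(s2/s1) + (s1^2 + (m1-m2)^2)/(2*s2^2) - 1/2.
log(1/3) = -1.098612.
(3^2 + (2--5)^2)/(2*1^2) = (9 + 49)/2 = 29.0.
KL = -1.098612 + 29.0 - 0.5 = 27.4014

27.4014


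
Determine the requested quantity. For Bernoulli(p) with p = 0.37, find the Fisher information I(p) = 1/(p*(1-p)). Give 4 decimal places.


For Bernoulli(p), Fisher information is I(p) = 1/(p*(1-p)).
p = 0.37, 1-p = 0.63.
p*(1-p) = 0.2331.
I(p) = 1/0.2331 = 4.2900

4.2900


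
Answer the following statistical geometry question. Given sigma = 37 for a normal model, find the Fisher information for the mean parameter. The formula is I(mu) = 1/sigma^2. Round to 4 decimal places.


The Fisher information for the mean of a normal distribution is I(mu) = 1/sigma^2.
sigma = 37, so sigma^2 = 1369.
I(mu) = 1/1369 = 0.0007

0.0007


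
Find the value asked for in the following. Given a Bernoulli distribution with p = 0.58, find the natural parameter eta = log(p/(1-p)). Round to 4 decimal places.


Natural parameter for Bernoulli: eta = log(p/(1-p)).
p = 0.58, 1-p = 0.42.
p/(1-p) = 1.380952.
eta = log(1.380952) = 0.3228

0.3228


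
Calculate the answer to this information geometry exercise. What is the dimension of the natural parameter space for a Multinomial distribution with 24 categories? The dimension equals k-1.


Exponential family dimension calculation:
For Multinomial with k=24 categories, dim = k-1 = 23.

23


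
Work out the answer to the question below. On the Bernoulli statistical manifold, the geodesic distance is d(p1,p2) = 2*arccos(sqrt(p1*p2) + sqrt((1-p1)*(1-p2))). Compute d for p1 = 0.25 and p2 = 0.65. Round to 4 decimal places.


Geodesic distance on Bernoulli manifold:
d(p1,p2) = 2*arccos(sqrt(p1*p2) + sqrt((1-p1)*(1-p2))).
sqrt(p1*p2) = sqrt(0.25*0.65) = 0.403113.
sqrt((1-p1)*(1-p2)) = sqrt(0.75*0.35) = 0.512348.
arg = 0.403113 + 0.512348 = 0.91546.
d = 2*arccos(0.91546) = 0.8283

0.8283


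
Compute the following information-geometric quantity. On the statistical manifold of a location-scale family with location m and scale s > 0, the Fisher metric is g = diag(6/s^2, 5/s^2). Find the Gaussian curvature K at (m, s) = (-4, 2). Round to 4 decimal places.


The metric has the form g = (A dm^2 + B ds^2)/s^2 with A = 6, B = 5.
Substitute u = sqrt(A/B)*m: g = B*(du^2 + ds^2)/s^2, i.e. B times the
Poincare upper half-plane metric, which has constant Gaussian curvature -1.
Scaling a 2D metric by a constant c divides the Gaussian curvature by c,
so K = -1/B = -1/(5) = -0.2000 everywhere (the point (m, s) = (-4, 2) is irrelevant:
the curvature is constant).
The requested Gaussian curvature is K = -0.2000.

-0.2000


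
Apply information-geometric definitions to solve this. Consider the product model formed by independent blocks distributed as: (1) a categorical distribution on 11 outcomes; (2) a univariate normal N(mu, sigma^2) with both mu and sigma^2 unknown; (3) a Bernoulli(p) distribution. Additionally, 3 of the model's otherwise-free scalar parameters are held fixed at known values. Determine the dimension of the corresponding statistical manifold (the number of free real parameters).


The dimension of a statistical manifold equals the number of free
(independent) real parameters of the model. For a product of independent
blocks the parameter counts add.
- categorical on 11 outcomes (probabilities sum to 1): 11-1 = 10.
- normal (mu, sigma^2): 2.
- Bernoulli (p): 1.
Total = 10 + 2 + 1 = 13.
3 parameter(s) fixed at known values: 13 - 3 = 10.
Dimension = 10

10


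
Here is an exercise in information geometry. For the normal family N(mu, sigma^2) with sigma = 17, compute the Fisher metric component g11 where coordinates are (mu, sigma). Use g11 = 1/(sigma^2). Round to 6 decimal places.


For the 2-parameter normal family, the Fisher metric has:
  g11 = 1/sigma^2, g22 = 2/sigma^2.
sigma = 17, sigma^2 = 289.
g11 = 0.003460

0.003460


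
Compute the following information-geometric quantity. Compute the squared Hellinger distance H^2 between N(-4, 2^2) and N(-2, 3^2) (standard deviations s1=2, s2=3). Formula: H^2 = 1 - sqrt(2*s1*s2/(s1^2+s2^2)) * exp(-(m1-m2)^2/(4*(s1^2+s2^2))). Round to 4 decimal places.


Squared Hellinger distance for Gaussians:
H^2 = 1 - sqrt(2*s1*s2/(s1^2+s2^2)) * exp(-(m1-m2)^2/(4*(s1^2+s2^2))).
s1^2 = 4, s2^2 = 9, s1^2+s2^2 = 13.
sqrt(2*2*3/(13)) = 0.960769.
(m1-m2)^2 = (-2)^2 = 4.
exp(-4/(4*13)) = exp(-0.076923) = 0.925961.
H^2 = 1 - 0.960769*0.925961 = 0.1104

0.1104


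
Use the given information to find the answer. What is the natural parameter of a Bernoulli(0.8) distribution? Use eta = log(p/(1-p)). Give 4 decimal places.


Natural parameter for Bernoulli: eta = log(p/(1-p)).
p = 0.8, 1-p = 0.2.
p/(1-p) = 4.0.
eta = log(4.0) = 1.3863

1.3863


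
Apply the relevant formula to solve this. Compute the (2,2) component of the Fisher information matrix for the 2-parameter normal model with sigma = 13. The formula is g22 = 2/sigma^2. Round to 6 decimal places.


For the 2-parameter normal family, the Fisher metric has:
  g11 = 1/sigma^2, g22 = 2/sigma^2.
sigma = 13, sigma^2 = 169.
g22 = 0.011834

0.011834


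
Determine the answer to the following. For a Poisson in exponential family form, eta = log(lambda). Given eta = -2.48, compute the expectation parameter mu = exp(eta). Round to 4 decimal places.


Expectation parameter for Poisson exponential family:
mu = exp(eta).
eta = -2.48.
mu = exp(-2.48) = 0.0837

0.0837


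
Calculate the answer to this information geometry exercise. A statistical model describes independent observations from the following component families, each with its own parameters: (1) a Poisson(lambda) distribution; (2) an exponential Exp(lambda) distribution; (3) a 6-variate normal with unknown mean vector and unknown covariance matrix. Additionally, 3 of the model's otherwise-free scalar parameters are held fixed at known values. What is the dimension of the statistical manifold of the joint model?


The dimension of a statistical manifold equals the number of free
(independent) real parameters of the model. For a product of independent
blocks the parameter counts add.
- Poisson (lambda): 1.
- exponential (lambda): 1.
- 6-variate normal: 6 (mean) + 6*7/2 = 21 (symmetric covariance) = 27.
Total = 1 + 1 + 27 = 29.
3 parameter(s) fixed at known values: 29 - 3 = 26.
Dimension = 26

26


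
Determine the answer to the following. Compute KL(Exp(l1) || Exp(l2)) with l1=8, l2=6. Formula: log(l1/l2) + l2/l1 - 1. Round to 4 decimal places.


KL divergence for exponential family:
KL = log(l1/l2) + l2/l1 - 1.
log(8/6) = 0.287682.
6/8 = 0.75.
KL = 0.287682 + 0.75 - 1 = 0.0377

0.0377


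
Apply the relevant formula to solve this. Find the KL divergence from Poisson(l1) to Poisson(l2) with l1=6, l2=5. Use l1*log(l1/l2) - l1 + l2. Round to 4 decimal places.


KL divergence for Poisson:
KL = l1*log(l1/l2) - l1 + l2.
l1 = 6, l2 = 5.
log(6/5) = 0.182322.
l1*log(l1/l2) = 6 * 0.182322 = 1.093929.
KL = 1.093929 - 6 + 5 = 0.0939

0.0939


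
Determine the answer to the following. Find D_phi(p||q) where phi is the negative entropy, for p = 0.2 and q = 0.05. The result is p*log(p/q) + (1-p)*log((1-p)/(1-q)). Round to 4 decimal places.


Bregman divergence with negative entropy generator:
D = p*log(p/q) + (1-p)*log((1-p)/(1-q)).
p = 0.2, q = 0.05.
p*log(p/q) = 0.2*log(0.2/0.05) = 0.277259.
(1-p)*log((1-p)/(1-q)) = 0.8*log(0.8/0.95) = -0.13748.
D = 0.277259 + -0.13748 = 0.1398

0.1398


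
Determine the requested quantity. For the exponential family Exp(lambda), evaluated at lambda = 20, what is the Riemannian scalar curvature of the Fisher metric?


This family has a single free parameter, so its statistical manifold
is 1-dimensional. The Riemann curvature tensor of any 1-dimensional
Riemannian manifold vanishes identically, so R = 0.

0


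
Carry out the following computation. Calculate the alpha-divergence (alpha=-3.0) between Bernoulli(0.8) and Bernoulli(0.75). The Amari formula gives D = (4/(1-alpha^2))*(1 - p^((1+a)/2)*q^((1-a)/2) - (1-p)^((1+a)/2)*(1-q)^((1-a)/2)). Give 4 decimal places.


Amari alpha-divergence:
D = (4/(1-alpha^2))*(1 - p^((1+a)/2)*q^((1-a)/2) - (1-p)^((1+a)/2)*(1-q)^((1-a)/2)).
alpha = -3.0, p = 0.8, q = 0.75.
e1 = (1+alpha)/2 = -1.0, e2 = (1-alpha)/2 = 2.0.
t1 = p^e1 * q^e2 = 0.8^-1.0 * 0.75^2.0 = 0.703125.
t2 = (1-p)^e1 * (1-q)^e2 = 0.2^-1.0 * 0.25^2.0 = 0.3125.
4/(1-alpha^2) = -0.5.
D = -0.5*(1 - 0.703125 - 0.3125) = 0.0078

0.0078


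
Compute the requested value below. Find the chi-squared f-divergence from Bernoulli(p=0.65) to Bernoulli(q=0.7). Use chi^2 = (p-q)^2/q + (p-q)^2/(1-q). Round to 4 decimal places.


Chi-squared divergence between Bernoulli distributions:
chi^2 = (p-q)^2/q + (p-q)^2/(1-q).
p = 0.65, q = 0.7, p-q = -0.05.
(p-q)^2 = 0.0025.
term1 = 0.0025/0.7 = 0.003571.
term2 = 0.0025/0.3 = 0.008333.
chi^2 = 0.003571 + 0.008333 = 0.0119

0.0119


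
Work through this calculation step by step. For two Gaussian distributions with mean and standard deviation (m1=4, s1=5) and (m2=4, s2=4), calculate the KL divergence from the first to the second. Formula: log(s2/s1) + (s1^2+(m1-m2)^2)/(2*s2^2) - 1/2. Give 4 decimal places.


KL divergence between normal distributions:
KL = log(s2/s1) + (s1^2 + (m1-m2)^2)/(2*s2^2) - 1/2.
log(4/5) = -0.223144.
(5^2 + (4-4)^2)/(2*4^2) = (25 + 0)/32 = 0.78125.
KL = -0.223144 + 0.78125 - 0.5 = 0.0581

0.0581


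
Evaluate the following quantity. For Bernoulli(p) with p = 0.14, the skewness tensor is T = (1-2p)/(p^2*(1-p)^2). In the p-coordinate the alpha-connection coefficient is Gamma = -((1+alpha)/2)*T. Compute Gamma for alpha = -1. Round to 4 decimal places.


Skewness (Amari-Chentsov) tensor: T = (1-2p)/(p^2*(1-p)^2).
p = 0.14, 1-2p = 0.72, p^2 = 0.0196, (1-p)^2 = 0.7396.
T = 0.72/(0.0196 * 0.7396) = 49.668326.
In the p-coordinate, Gamma^(alpha) = Gamma^(0) - (alpha/2)*T with Gamma^(0) = (1/2)*g'(p) = -T/2,
so Gamma^(alpha) = -((1+alpha)/2)*T.
alpha = -1, -(1+alpha)/2 = 0.0.
Gamma = 0.0 * 49.668326 = 0.0000

0.0000


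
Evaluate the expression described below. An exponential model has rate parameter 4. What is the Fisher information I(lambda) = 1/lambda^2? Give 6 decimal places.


Fisher information for exponential: I(lambda) = 1/lambda^2.
lambda = 4, lambda^2 = 16.
I = 1/16 = 0.062500

0.062500


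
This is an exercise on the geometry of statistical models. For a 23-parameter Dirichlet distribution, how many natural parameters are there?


Exponential family dimension calculation:
Dirichlet with 23 components has 23 natural parameters.

23


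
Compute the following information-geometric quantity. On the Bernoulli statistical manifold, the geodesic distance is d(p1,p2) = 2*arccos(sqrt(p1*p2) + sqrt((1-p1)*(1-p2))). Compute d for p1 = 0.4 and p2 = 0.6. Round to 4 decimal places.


Geodesic distance on Bernoulli manifold:
d(p1,p2) = 2*arccos(sqrt(p1*p2) + sqrt((1-p1)*(1-p2))).
sqrt(p1*p2) = sqrt(0.4*0.6) = 0.489898.
sqrt((1-p1)*(1-p2)) = sqrt(0.6*0.4) = 0.489898.
arg = 0.489898 + 0.489898 = 0.979796.
d = 2*arccos(0.979796) = 0.4027

0.4027


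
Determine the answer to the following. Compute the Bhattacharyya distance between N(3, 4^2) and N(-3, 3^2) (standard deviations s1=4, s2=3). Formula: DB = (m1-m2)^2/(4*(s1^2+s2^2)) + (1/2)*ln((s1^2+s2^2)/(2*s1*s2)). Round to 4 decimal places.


Bhattacharyya distance between two Gaussians:
DB = (m1-m2)^2/(4*(s1^2+s2^2)) + (1/2)*ln((s1^2+s2^2)/(2*s1*s2)).
(m1-m2)^2 = (6)^2 = 36.
s1^2+s2^2 = 16 + 9 = 25.
term1 = 36/100 = 0.36.
term2 = 0.5*ln(25/24.0) = 0.020411.
DB = 0.36 + 0.020411 = 0.3804

0.3804


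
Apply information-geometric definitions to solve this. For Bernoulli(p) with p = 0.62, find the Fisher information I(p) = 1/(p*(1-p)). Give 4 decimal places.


For Bernoulli(p), Fisher information is I(p) = 1/(p*(1-p)).
p = 0.62, 1-p = 0.38.
p*(1-p) = 0.2356.
I(p) = 1/0.2356 = 4.2445

4.2445


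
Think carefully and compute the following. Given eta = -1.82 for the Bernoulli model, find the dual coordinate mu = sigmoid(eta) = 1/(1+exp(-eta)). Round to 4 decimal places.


Dual coordinate (expectation parameter) for Bernoulli:
mu = 1/(1+exp(-eta)).
eta = -1.82.
exp(-eta) = exp(1.82) = 6.171858.
mu = 1/(1+6.171858) = 0.1394

0.1394


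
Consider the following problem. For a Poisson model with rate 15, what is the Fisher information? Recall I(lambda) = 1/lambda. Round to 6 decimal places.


Fisher information for Poisson: I(lambda) = 1/lambda.
lambda = 15.
I(lambda) = 1/15 = 0.066667

0.066667


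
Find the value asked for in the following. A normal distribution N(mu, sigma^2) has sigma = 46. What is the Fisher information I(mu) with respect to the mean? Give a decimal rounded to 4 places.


The Fisher information for the mean of a normal distribution is I(mu) = 1/sigma^2.
sigma = 46, so sigma^2 = 2116.
I(mu) = 1/2116 = 0.0005

0.0005


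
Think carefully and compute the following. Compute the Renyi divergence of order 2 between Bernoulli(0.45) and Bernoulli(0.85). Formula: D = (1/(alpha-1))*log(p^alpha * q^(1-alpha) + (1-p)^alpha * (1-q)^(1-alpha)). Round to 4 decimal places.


Renyi divergence of order alpha between Bernoulli distributions:
D = (1/(alpha-1))*log(p^alpha * q^(1-alpha) + (1-p)^alpha * (1-q)^(1-alpha)).
alpha = 2, p = 0.45, q = 0.85.
p^alpha * q^(1-alpha) = 0.45^2 * 0.85^-1 = 0.238235.
(1-p)^alpha * (1-q)^(1-alpha) = 0.55^2 * 0.15^-1 = 2.016667.
sum = 0.238235 + 2.016667 = 2.254902.
D = (1/1)*log(2.254902) = 0.8131

0.8131


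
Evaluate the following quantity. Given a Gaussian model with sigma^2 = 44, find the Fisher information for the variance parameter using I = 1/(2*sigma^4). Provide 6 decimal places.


Fisher information for variance: I(sigma^2) = 1/(2*sigma^4).
sigma^2 = 44, so sigma^4 = 1936.
I = 1/(2*1936) = 1/3872 = 0.000258

0.000258


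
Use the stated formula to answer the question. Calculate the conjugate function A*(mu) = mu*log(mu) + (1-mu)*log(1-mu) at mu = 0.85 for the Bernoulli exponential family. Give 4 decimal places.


Legendre transform for Bernoulli:
A*(mu) = mu*log(mu) + (1-mu)*log(1-mu).
mu = 0.85, 1-mu = 0.15.
mu*log(mu) = 0.85*log(0.85) = -0.138141.
(1-mu)*log(1-mu) = 0.15*log(0.15) = -0.284568.
A* = -0.138141 + -0.284568 = -0.4227

-0.4227


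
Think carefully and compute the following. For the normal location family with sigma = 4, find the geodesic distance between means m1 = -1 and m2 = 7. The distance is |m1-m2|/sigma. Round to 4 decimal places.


On the fixed-variance normal subfamily, geodesic distance = |m1-m2|/sigma.
|-1 - 7| = 8.
sigma = 4.
d = 8/4 = 2.0000

2.0000


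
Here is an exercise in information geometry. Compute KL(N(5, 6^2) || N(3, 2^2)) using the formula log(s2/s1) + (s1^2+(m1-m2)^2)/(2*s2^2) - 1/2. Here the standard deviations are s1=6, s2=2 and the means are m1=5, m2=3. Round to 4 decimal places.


KL divergence between normal distributions:
KL = log(s2/s1) + (s1^2 + (m1-m2)^2)/(2*s2^2) - 1/2.
log(2/6) = -1.098612.
(6^2 + (5-3)^2)/(2*2^2) = (36 + 4)/8 = 5.0.
KL = -1.098612 + 5.0 - 0.5 = 3.4014

3.4014


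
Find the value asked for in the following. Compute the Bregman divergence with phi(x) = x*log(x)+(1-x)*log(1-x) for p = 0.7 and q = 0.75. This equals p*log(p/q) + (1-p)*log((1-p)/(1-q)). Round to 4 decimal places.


Bregman divergence with negative entropy generator:
D = p*log(p/q) + (1-p)*log((1-p)/(1-q)).
p = 0.7, q = 0.75.
p*log(p/q) = 0.7*log(0.7/0.75) = -0.048295.
(1-p)*log((1-p)/(1-q)) = 0.3*log(0.3/0.25) = 0.054696.
D = -0.048295 + 0.054696 = 0.0064

0.0064
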